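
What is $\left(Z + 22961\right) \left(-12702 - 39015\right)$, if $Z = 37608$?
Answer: $-3132446973$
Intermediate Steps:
$\left(Z + 22961\right) \left(-12702 - 39015\right) = \left(37608 + 22961\right) \left(-12702 - 39015\right) = 60569 \left(-51717\right) = -3132446973$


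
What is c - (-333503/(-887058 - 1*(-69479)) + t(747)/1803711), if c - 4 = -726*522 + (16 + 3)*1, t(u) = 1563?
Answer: -26610842269116071/70222677889 ≈ -3.7895e+5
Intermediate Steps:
c = -378949 (c = 4 + (-726*522 + (16 + 3)*1) = 4 + (-378972 + 19*1) = 4 + (-378972 + 19) = 4 - 378953 = -378949)
c - (-333503/(-887058 - 1*(-69479)) + t(747)/1803711) = -378949 - (-333503/(-887058 - 1*(-69479)) + 1563/1803711) = -378949 - (-333503/(-887058 + 69479) + 1563*(1/1803711)) = -378949 - (-333503/(-817579) + 521/601237) = -378949 - (-333503*(-1/817579) + 521/601237) = -378949 - (333503/817579 + 521/601237) = -378949 - 1*28705757410/70222677889 = -378949 - 28705757410/70222677889 = -26610842269116071/70222677889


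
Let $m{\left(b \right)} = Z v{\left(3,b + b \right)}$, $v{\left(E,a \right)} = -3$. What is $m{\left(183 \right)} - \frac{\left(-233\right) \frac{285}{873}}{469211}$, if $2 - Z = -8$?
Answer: $- \frac{4096189895}{136540401} \approx -30.0$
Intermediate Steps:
$Z = 10$ ($Z = 2 - -8 = 2 + 8 = 10$)
$m{\left(b \right)} = -30$ ($m{\left(b \right)} = 10 \left(-3\right) = -30$)
$m{\left(183 \right)} - \frac{\left(-233\right) \frac{285}{873}}{469211} = -30 - \frac{\left(-233\right) \frac{285}{873}}{469211} = -30 - - 233 \cdot 285 \cdot \frac{1}{873} \cdot \frac{1}{469211} = -30 - \left(-233\right) \frac{95}{291} \cdot \frac{1}{469211} = -30 - \left(- \frac{22135}{291}\right) \frac{1}{469211} = -30 - - \frac{22135}{136540401} = -30 + \frac{22135}{136540401} = - \frac{4096189895}{136540401}$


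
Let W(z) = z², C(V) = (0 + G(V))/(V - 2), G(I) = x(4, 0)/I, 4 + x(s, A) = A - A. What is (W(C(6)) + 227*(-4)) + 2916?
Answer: 72289/36 ≈ 2008.0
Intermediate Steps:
x(s, A) = -4 (x(s, A) = -4 + (A - A) = -4 + 0 = -4)
G(I) = -4/I
C(V) = -4/(V*(-2 + V)) (C(V) = (0 - 4/V)/(V - 2) = (-4/V)/(-2 + V) = -4/(V*(-2 + V)))
(W(C(6)) + 227*(-4)) + 2916 = ((-4/(6*(-2 + 6)))² + 227*(-4)) + 2916 = ((-4*⅙/4)² - 908) + 2916 = ((-4*⅙*¼)² - 908) + 2916 = ((-⅙)² - 908) + 2916 = (1/36 - 908) + 2916 = -32687/36 + 2916 = 72289/36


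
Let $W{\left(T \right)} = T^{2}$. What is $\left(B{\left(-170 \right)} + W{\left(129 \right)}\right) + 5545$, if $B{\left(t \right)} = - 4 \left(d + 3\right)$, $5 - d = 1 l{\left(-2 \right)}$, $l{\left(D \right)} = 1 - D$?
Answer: $22166$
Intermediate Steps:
$d = 2$ ($d = 5 - 1 \left(1 - -2\right) = 5 - 1 \left(1 + 2\right) = 5 - 1 \cdot 3 = 5 - 3 = 2$)
$B{\left(t \right)} = -20$ ($B{\left(t \right)} = - 4 \left(2 + 3\right) = \left(-4\right) 5 = -20$)
$\left(B{\left(-170 \right)} + W{\left(129 \right)}\right) + 5545 = \left(-20 + 129^{2}\right) + 5545 = \left(-20 + 16641\right) + 5545 = 16621 + 5545 = 22166$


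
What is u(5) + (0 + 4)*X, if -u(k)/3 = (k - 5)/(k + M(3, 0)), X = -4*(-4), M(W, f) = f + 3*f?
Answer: 64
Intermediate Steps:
M(W, f) = 4*f
X = 16
u(k) = -3*(-5 + k)/k (u(k) = -3*(k - 5)/(k + 4*0) = -3*(-5 + k)/(k + 0) = -3*(-5 + k)/k)
u(5) + (0 + 4)*X = (-3 + 15/5) + (0 + 4)*16 = (-3 + 15*(⅕)) + 4*16 = (-3 + 3) + 64 = 0 + 64 = 64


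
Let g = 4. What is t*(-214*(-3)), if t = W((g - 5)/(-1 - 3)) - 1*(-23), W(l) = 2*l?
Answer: 15087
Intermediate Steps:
t = 47/2 (t = 2*((4 - 5)/(-1 - 3)) - 1*(-23) = 2*(-1/(-4)) + 23 = 2*(-1*(-¼)) + 23 = 2*(¼) + 23 = ½ + 23 = 47/2 ≈ 23.500)
t*(-214*(-3)) = 47*(-214*(-3))/2 = (47/2)*642 = 15087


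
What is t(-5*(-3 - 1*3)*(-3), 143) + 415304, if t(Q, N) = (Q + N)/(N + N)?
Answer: 118776997/286 ≈ 4.1530e+5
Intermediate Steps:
t(Q, N) = (N + Q)/(2*N) (t(Q, N) = (N + Q)/((2*N)) = (N + Q)*(1/(2*N)) = (N + Q)/(2*N))
t(-5*(-3 - 1*3)*(-3), 143) + 415304 = (½)*(143 - 5*(-3 - 1*3)*(-3))/143 + 415304 = (½)*(1/143)*(143 - 5*(-3 - 3)*(-3)) + 415304 = (½)*(1/143)*(143 - 5*(-6)*(-3)) + 415304 = (½)*(1/143)*(143 + 30*(-3)) + 415304 = (½)*(1/143)*(143 - 90) + 415304 = (½)*(1/143)*53 + 415304 = 53/286 + 415304 = 118776997/286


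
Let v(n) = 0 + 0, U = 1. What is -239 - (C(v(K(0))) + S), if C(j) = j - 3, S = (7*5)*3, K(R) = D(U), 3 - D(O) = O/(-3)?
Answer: -341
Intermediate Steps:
D(O) = 3 + O/3 (D(O) = 3 - O/(-3) = 3 - O*(-1)/3 = 3 - (-1)*O/3 = 3 + O/3)
K(R) = 10/3 (K(R) = 3 + (⅓)*1 = 3 + ⅓ = 10/3)
v(n) = 0
S = 105 (S = 35*3 = 105)
C(j) = -3 + j
-239 - (C(v(K(0))) + S) = -239 - ((-3 + 0) + 105) = -239 - (-3 + 105) = -239 - 1*102 = -239 - 102 = -341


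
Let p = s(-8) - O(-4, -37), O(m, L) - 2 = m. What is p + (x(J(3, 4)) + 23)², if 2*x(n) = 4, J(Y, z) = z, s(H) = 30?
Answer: 657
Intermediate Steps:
O(m, L) = 2 + m
x(n) = 2 (x(n) = (½)*4 = 2)
p = 32 (p = 30 - (2 - 4) = 30 - 1*(-2) = 30 + 2 = 32)
p + (x(J(3, 4)) + 23)² = 32 + (2 + 23)² = 32 + 25² = 32 + 625 = 657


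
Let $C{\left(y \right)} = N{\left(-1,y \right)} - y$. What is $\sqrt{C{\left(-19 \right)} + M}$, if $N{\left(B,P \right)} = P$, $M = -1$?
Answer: $i \approx 1.0 i$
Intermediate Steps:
$C{\left(y \right)} = 0$ ($C{\left(y \right)} = y - y = 0$)
$\sqrt{C{\left(-19 \right)} + M} = \sqrt{0 - 1} = \sqrt{-1} = i$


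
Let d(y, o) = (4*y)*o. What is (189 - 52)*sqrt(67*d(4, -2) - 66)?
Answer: 137*I*sqrt(2210) ≈ 6440.5*I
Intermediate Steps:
d(y, o) = 4*o*y
(189 - 52)*sqrt(67*d(4, -2) - 66) = (189 - 52)*sqrt(67*(4*(-2)*4) - 66) = 137*sqrt(67*(-32) - 66) = 137*sqrt(-2144 - 66) = 137*sqrt(-2210) = 137*(I*sqrt(2210)) = 137*I*sqrt(2210)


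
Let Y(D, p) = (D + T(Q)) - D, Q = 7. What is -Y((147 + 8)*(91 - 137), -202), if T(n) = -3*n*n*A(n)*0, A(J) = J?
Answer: 0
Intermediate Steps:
T(n) = 0 (T(n) = -3*n*n*n*0 = -3*n**2*n*0 = -3*n**3*0 = 0)
Y(D, p) = 0 (Y(D, p) = (D + 0) - D = D - D = 0)
-Y((147 + 8)*(91 - 137), -202) = -1*0 = 0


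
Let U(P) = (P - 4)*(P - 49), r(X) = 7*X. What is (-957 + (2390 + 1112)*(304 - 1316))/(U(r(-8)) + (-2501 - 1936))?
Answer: -3544981/1863 ≈ -1902.8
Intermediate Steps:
U(P) = (-49 + P)*(-4 + P) (U(P) = (-4 + P)*(-49 + P) = (-49 + P)*(-4 + P))
(-957 + (2390 + 1112)*(304 - 1316))/(U(r(-8)) + (-2501 - 1936)) = (-957 + (2390 + 1112)*(304 - 1316))/((196 + (7*(-8))**2 - 371*(-8)) + (-2501 - 1936)) = (-957 + 3502*(-1012))/((196 + (-56)**2 - 53*(-56)) - 4437) = (-957 - 3544024)/((196 + 3136 + 2968) - 4437) = -3544981/(6300 - 4437) = -3544981/1863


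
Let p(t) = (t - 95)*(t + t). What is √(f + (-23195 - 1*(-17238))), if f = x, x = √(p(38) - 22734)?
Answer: √(-5957 + I*√27066) ≈ 1.066 + 77.189*I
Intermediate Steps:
p(t) = 2*t*(-95 + t) (p(t) = (-95 + t)*(2*t) = 2*t*(-95 + t))
x = I*√27066 (x = √(2*38*(-95 + 38) - 22734) = √(2*38*(-57) - 22734) = √(-4332 - 22734) = √(-27066) = I*√27066 ≈ 164.52*I)
f = I*√27066 ≈ 164.52*I
√(f + (-23195 - 1*(-17238))) = √(I*√27066 + (-23195 - 1*(-17238))) = √(I*√27066 + (-23195 + 17238)) = √(I*√27066 - 5957) = √(-5957 + I*√27066)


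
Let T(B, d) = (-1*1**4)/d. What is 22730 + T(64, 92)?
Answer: 2091159/92 ≈ 22730.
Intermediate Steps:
T(B, d) = -1/d (T(B, d) = (-1*1)/d = -1/d)
22730 + T(64, 92) = 22730 - 1/92 = 2091159/92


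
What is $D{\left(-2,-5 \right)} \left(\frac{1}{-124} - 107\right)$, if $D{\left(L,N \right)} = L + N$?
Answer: $\frac{92883}{124} \approx 749.06$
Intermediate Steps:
$D{\left(-2,-5 \right)} \left(\frac{1}{-124} - 107\right) = \left(-2 - 5\right) \left(\frac{1}{-124} - 107\right) = - 7 \left(- \frac{1}{124} - 107\right) = \left(-7\right) \left(- \frac{13269}{124}\right) = \frac{92883}{124}$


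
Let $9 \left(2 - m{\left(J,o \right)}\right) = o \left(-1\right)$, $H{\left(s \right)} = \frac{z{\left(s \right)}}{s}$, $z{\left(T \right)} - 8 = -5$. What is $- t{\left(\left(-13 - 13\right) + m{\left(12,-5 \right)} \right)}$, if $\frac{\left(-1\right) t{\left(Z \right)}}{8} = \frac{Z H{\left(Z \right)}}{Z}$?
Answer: $- \frac{216}{221} \approx -0.97738$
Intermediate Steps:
$z{\left(T \right)} = 3$ ($z{\left(T \right)} = 8 - 5 = 3$)
$H{\left(s \right)} = \frac{3}{s}$
$m{\left(J,o \right)} = 2 + \frac{o}{9}$ ($m{\left(J,o \right)} = 2 - \frac{o \left(-1\right)}{9} = 2 - \frac{\left(-1\right) o}{9} = 2 + \frac{o}{9}$)
$t{\left(Z \right)} = - \frac{24}{Z}$ ($t{\left(Z \right)} = - 8 \frac{Z \frac{3}{Z}}{Z} = - 8 \frac{3}{Z} = - \frac{24}{Z}$)
$- t{\left(\left(-13 - 13\right) + m{\left(12,-5 \right)} \right)} = - \frac{-24}{\left(-13 - 13\right) + \left(2 + \frac{1}{9} \left(-5\right)\right)} = - \frac{-24}{\left(-13 - 13\right) + \left(2 - \frac{5}{9}\right)} = - \frac{-24}{-26 + \frac{13}{9}} = - \frac{-24}{- \frac{221}{9}} = - \frac{\left(-24\right) \left(-9\right)}{221} = \left(-1\right) \frac{216}{221} = - \frac{216}{221}$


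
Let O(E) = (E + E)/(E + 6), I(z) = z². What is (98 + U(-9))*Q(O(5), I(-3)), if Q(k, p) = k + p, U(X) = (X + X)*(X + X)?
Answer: 45998/11 ≈ 4181.6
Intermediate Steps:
O(E) = 2*E/(6 + E) (O(E) = (2*E)/(6 + E) = 2*E/(6 + E))
U(X) = 4*X² (U(X) = (2*X)*(2*X) = 4*X²)
(98 + U(-9))*Q(O(5), I(-3)) = (98 + 4*(-9)²)*(2*5/(6 + 5) + (-3)²) = (98 + 4*81)*(2*5/11 + 9) = (98 + 324)*(2*5*(1/11) + 9) = 422*(10/11 + 9) = 422*(109/11) = 45998/11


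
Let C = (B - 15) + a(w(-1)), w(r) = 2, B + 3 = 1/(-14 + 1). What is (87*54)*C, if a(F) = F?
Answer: -981882/13 ≈ -75529.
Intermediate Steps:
B = -40/13 (B = -3 + 1/(-14 + 1) = -3 + 1/(-13) = -3 - 1/13 = -40/13 ≈ -3.0769)
C = -209/13 (C = (-40/13 - 15) + 2 = -235/13 + 2 = -209/13 ≈ -16.077)
(87*54)*C = (87*54)*(-209/13) = 4698*(-209/13) = -981882/13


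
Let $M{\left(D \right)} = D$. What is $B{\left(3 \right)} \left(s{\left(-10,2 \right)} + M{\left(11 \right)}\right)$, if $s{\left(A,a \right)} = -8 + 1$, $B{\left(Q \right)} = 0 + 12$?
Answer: $48$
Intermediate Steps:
$B{\left(Q \right)} = 12$
$s{\left(A,a \right)} = -7$
$B{\left(3 \right)} \left(s{\left(-10,2 \right)} + M{\left(11 \right)}\right) = 12 \left(-7 + 11\right) = 12 \cdot 4 = 48$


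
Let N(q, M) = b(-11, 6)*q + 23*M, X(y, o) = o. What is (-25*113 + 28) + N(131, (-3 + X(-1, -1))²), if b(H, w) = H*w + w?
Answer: -10289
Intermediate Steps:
b(H, w) = w + H*w
N(q, M) = -60*q + 23*M (N(q, M) = (6*(1 - 11))*q + 23*M = (6*(-10))*q + 23*M = -60*q + 23*M)
(-25*113 + 28) + N(131, (-3 + X(-1, -1))²) = (-25*113 + 28) + (-60*131 + 23*(-3 - 1)²) = (-2825 + 28) + (-7860 + 23*(-4)²) = -2797 + (-7860 + 23*16) = -2797 + (-7860 + 368) = -2797 - 7492 = -10289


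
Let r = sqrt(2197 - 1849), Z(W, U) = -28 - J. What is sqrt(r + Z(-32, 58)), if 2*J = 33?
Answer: sqrt(-178 + 8*sqrt(87))/2 ≈ 5.0838*I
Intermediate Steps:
J = 33/2 (J = (1/2)*33 = 33/2 ≈ 16.500)
Z(W, U) = -89/2 (Z(W, U) = -28 - 1*33/2 = -28 - 33/2 = -89/2)
r = 2*sqrt(87) (r = sqrt(348) = 2*sqrt(87) ≈ 18.655)
sqrt(r + Z(-32, 58)) = sqrt(2*sqrt(87) - 89/2) = sqrt(-89/2 + 2*sqrt(87))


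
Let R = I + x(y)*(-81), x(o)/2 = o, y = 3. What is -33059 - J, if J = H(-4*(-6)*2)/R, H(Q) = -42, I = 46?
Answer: -7273001/220 ≈ -33059.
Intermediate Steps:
x(o) = 2*o
R = -440 (R = 46 + (2*3)*(-81) = 46 + 6*(-81) = 46 - 486 = -440)
J = 21/220 (J = -42/(-440) = -42*(-1/440) = 21/220 ≈ 0.095455)
-33059 - J = -33059 - 1*21/220 = -33059 - 21/220 = -7273001/220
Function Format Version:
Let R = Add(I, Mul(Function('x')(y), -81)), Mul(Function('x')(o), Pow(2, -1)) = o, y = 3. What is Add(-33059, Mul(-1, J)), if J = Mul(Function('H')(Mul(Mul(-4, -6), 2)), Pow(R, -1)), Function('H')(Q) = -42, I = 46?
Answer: Rational(-7273001, 220) ≈ -33059.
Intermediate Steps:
Function('x')(o) = Mul(2, o)
R = -440 (R = Add(46, Mul(Mul(2, 3), -81)) = Add(46, Mul(6, -81)) = Add(46, -486) = -440)
J = Rational(21, 220) (J = Mul(-42, Pow(-440, -1)) = Mul(-42, Rational(-1, 440)) = Rational(21, 220) ≈ 0.095455)
Add(-33059, Mul(-1, J)) = Add(-33059, Mul(-1, Rational(21, 220))) = Add(-33059, Rational(-21, 220)) = Rational(-7273001, 220)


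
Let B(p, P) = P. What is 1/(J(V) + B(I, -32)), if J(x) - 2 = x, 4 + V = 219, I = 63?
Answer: 1/185 ≈ 0.0054054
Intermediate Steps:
V = 215 (V = -4 + 219 = 215)
J(x) = 2 + x
1/(J(V) + B(I, -32)) = 1/((2 + 215) - 32) = 1/(217 - 32) = 1/185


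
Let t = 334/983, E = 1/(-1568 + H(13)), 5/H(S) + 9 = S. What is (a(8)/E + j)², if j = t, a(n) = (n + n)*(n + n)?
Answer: 155448178412488900/966289 ≈ 1.6087e+11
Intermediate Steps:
H(S) = 5/(-9 + S)
a(n) = 4*n² (a(n) = (2*n)*(2*n) = 4*n²)
E = -4/6267 (E = 1/(-1568 + 5/(-9 + 13)) = 1/(-1568 + 5/4) = 1/(-6267/4) = -4/6267 ≈ -0.00063826)
t = 334/983 (t = 334*(1/983) = 334/983 ≈ 0.33978)
j = 334/983 ≈ 0.33978
(a(8)/E + j)² = ((4*8²)/(-4/6267) + 334/983)² = ((4*64)*(-6267/4) + 334/983)² = (256*(-6267/4) + 334/983)² = (-401088 + 334/983)² = (-394269170/983)² = 155448178412488900/966289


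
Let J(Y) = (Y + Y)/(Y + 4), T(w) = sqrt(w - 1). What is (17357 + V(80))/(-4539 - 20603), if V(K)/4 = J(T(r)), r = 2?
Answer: -86793/125710 ≈ -0.69042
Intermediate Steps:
T(w) = sqrt(-1 + w)
J(Y) = 2*Y/(4 + Y) (J(Y) = (2*Y)/(4 + Y) = 2*Y/(4 + Y))
V(K) = 8/5 (V(K) = 4*(2*sqrt(-1 + 2)/(4 + sqrt(-1 + 2))) = 4*(2*sqrt(1)/(4 + sqrt(1))) = 4*(2*1/(4 + 1)) = 4*(2*1/5) = 4*(2*1*(1/5)) = 4*(2/5) = 8/5)
(17357 + V(80))/(-4539 - 20603) = (17357 + 8/5)/(-4539 - 20603) = (86793/5)/(-25142) = (86793/5)*(-1/25142) = -86793/125710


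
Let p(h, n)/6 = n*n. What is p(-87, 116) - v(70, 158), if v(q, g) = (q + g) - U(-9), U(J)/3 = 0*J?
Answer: 80508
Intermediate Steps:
U(J) = 0 (U(J) = 3*(0*J) = 3*0 = 0)
v(q, g) = g + q (v(q, g) = (q + g) - 1*0 = (g + q) + 0 = g + q)
p(h, n) = 6*n**2 (p(h, n) = 6*(n*n) = 6*n**2)
p(-87, 116) - v(70, 158) = 6*116**2 - (158 + 70) = 6*13456 - 1*228 = 80736 - 228 = 80508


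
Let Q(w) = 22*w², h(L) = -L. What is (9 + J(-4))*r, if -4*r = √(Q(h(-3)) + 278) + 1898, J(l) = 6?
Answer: -14235/2 - 15*√119/2 ≈ -7199.3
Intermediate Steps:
r = -949/2 - √119/2 (r = -(√(22*(-1*(-3))² + 278) + 1898)/4 = -(√(22*3² + 278) + 1898)/4 = -(√(22*9 + 278) + 1898)/4 = -(√(198 + 278) + 1898)/4 = -(√476 + 1898)/4 = -(2*√119 + 1898)/4 = -(1898 + 2*√119)/4 = -949/2 - √119/2 ≈ -479.95)
(9 + J(-4))*r = (9 + 6)*(-949/2 - √119/2) = 15*(-949/2 - √119/2) = -14235/2 - 15*√119/2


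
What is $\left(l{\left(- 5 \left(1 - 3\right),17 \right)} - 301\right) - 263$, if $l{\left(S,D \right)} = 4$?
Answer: $-560$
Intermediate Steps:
$\left(l{\left(- 5 \left(1 - 3\right),17 \right)} - 301\right) - 263 = \left(4 - 301\right) - 263 = -297 - 263 = -560$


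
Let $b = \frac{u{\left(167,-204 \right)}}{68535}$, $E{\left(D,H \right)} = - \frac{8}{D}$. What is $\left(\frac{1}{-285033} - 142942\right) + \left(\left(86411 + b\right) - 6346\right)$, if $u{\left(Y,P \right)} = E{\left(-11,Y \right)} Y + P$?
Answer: $- \frac{4503714087594878}{71627367735} \approx -62877.0$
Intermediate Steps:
$u{\left(Y,P \right)} = P + \frac{8 Y}{11}$ ($u{\left(Y,P \right)} = - \frac{8}{-11} Y + P = \left(-8\right) \left(- \frac{1}{11}\right) Y + P = \frac{8 Y}{11} + P = P + \frac{8 Y}{11}$)
$b = - \frac{908}{753885}$ ($b = \frac{-204 + \frac{8}{11} \cdot 167}{68535} = \left(-204 + \frac{1336}{11}\right) \frac{1}{68535} = \left(- \frac{908}{11}\right) \frac{1}{68535} = - \frac{908}{753885} \approx -0.0012044$)
$\left(\frac{1}{-285033} - 142942\right) + \left(\left(86411 + b\right) - 6346\right) = \left(\frac{1}{-285033} - 142942\right) + \left(\left(86411 - \frac{908}{753885}\right) - 6346\right) = \left(- \frac{1}{285033} - 142942\right) + \left(\frac{65143955827}{753885} - 6346\right) = - \frac{40743187087}{285033} + \frac{60359801617}{753885} = - \frac{4503714087594878}{71627367735}$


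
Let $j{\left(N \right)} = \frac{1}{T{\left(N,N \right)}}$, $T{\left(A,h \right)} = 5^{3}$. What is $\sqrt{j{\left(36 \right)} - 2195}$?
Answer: $\frac{3 i \sqrt{152430}}{25} \approx 46.851 i$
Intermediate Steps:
$T{\left(A,h \right)} = 125$
$j{\left(N \right)} = \frac{1}{125}$
$\sqrt{j{\left(36 \right)} - 2195} = \sqrt{\frac{1}{125} - 2195} = \sqrt{- \frac{274374}{125}} = \frac{3 i \sqrt{152430}}{25}$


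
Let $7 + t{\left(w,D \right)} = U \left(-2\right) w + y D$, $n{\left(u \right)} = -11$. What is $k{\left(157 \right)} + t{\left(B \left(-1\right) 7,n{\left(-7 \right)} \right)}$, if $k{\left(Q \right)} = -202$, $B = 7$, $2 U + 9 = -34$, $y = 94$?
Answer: $-3350$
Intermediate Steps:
$U = - \frac{43}{2}$ ($U = - \frac{9}{2} + \frac{1}{2} \left(-34\right) = - \frac{9}{2} - 17 = - \frac{43}{2} \approx -21.5$)
$t{\left(w,D \right)} = -7 + 43 w + 94 D$ ($t{\left(w,D \right)} = -7 + \left(\left(- \frac{43}{2}\right) \left(-2\right) w + 94 D\right) = -7 + \left(43 w + 94 D\right) = -7 + 43 w + 94 D$)
$k{\left(157 \right)} + t{\left(B \left(-1\right) 7,n{\left(-7 \right)} \right)} = -202 + \left(-7 + 43 \cdot 7 \left(-1\right) 7 + 94 \left(-11\right)\right) = -202 - \left(1041 - \left(-301\right) 7\right) = -202 - 3148 = -3350$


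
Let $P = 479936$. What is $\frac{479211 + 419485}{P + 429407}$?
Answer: $\frac{898696}{909343} \approx 0.98829$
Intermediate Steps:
$\frac{479211 + 419485}{P + 429407} = \frac{479211 + 419485}{479936 + 429407} = \frac{898696}{909343}$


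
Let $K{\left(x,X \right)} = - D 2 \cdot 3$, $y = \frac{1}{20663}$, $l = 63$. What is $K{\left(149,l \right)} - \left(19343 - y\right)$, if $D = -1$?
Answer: $- \frac{399560430}{20663} \approx -19337.0$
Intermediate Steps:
$y = \frac{1}{20663} \approx 4.8396 \cdot 10^{-5}$
$K{\left(x,X \right)} = 6$ ($K{\left(x,X \right)} = - \left(-1\right) 2 \cdot 3 = - \left(-2\right) 3 = \left(-1\right) \left(-6\right) = 6$)
$K{\left(149,l \right)} - \left(19343 - y\right) = 6 - \left(19343 - \frac{1}{20663}\right) = 6 - \frac{399684408}{20663} = - \frac{399560430}{20663}$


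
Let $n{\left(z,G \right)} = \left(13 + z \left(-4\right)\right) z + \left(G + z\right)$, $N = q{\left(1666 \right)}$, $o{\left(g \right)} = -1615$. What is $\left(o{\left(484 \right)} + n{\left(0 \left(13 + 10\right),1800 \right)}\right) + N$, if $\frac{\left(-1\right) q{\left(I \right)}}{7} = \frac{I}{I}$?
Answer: $178$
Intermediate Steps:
$q{\left(I \right)} = -7$ ($q{\left(I \right)} = - 7 \frac{I}{I} = \left(-7\right) 1 = -7$)
$N = -7$
$n{\left(z,G \right)} = G + z + z \left(13 - 4 z\right)$ ($n{\left(z,G \right)} = \left(13 - 4 z\right) z + \left(G + z\right) = z \left(13 - 4 z\right) + \left(G + z\right) = G + z + z \left(13 - 4 z\right)$)
$\left(o{\left(484 \right)} + n{\left(0 \left(13 + 10\right),1800 \right)}\right) + N = \left(-1615 + \left(1800 - 4 \left(0 \left(13 + 10\right)\right)^{2} + 14 \cdot 0 \left(13 + 10\right)\right)\right) - 7 = \left(-1615 + \left(1800 - 4 \left(0 \cdot 23\right)^{2} + 14 \cdot 0 \cdot 23\right)\right) - 7 = \left(-1615 + \left(1800 - 4 \cdot 0^{2} + 14 \cdot 0\right)\right) - 7 = \left(-1615 + \left(1800 - 0 + 0\right)\right) - 7 = \left(-1615 + \left(1800 + 0 + 0\right)\right) - 7 = \left(-1615 + 1800\right) - 7 = 185 - 7 = 178$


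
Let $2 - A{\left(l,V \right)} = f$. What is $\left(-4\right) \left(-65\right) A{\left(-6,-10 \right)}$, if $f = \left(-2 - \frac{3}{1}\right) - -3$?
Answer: $1040$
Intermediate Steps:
$f = -2$ ($f = \left(-2 - 3\right) + 3 = -5 + 3 = -2$)
$A{\left(l,V \right)} = 4$ ($A{\left(l,V \right)} = 2 - -2 = 2 + 2 = 4$)
$\left(-4\right) \left(-65\right) A{\left(-6,-10 \right)} = \left(-4\right) \left(-65\right) 4 = 260 \cdot 4 = 1040$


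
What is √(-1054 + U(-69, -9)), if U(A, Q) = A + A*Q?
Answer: I*√502 ≈ 22.405*I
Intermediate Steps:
√(-1054 + U(-69, -9)) = √(-1054 - 69*(1 - 9)) = √(-1054 - 69*(-8)) = √(-1054 + 552) = √(-502) = I*√502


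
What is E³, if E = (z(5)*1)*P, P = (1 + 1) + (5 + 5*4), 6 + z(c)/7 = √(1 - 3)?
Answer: -1215228420 + 715634514*I*√2 ≈ -1.2152e+9 + 1.0121e+9*I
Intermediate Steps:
z(c) = -42 + 7*I*√2 (z(c) = -42 + 7*√(1 - 3) = -42 + 7*√(-2) = -42 + 7*(I*√2) = -42 + 7*I*√2)
P = 27 (P = 2 + (5 + 20) = 2 + 25 = 27)
E = -1134 + 189*I*√2 (E = ((-42 + 7*I*√2)*1)*27 = (-42 + 7*I*√2)*27 = -1134 + 189*I*√2 ≈ -1134.0 + 267.29*I)
E³ = (-1134 + 189*I*√2)³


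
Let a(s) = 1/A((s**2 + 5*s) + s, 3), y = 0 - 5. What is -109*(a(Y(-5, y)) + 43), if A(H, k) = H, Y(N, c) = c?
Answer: -23326/5 ≈ -4665.2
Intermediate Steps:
y = -5
a(s) = 1/(s**2 + 6*s) (a(s) = 1/((s**2 + 5*s) + s) = 1/(s**2 + 6*s))
-109*(a(Y(-5, y)) + 43) = -109*(1/((-5)*(6 - 5)) + 43) = -109*(-1/5/1 + 43) = -109*(-1/5*1 + 43) = -109*(-1/5 + 43) = -109*214/5 = -23326/5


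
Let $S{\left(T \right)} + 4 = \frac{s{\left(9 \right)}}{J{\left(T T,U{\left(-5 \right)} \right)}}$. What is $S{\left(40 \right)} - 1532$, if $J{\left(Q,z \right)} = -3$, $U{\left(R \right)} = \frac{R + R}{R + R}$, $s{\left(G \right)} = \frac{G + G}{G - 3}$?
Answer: $-1537$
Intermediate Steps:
$s{\left(G \right)} = \frac{2 G}{-3 + G}$
$U{\left(R \right)} = 1$ ($U{\left(R \right)} = \frac{2 R}{2 R} = 2 R \frac{1}{2 R} = 1$)
$S{\left(T \right)} = -5$ ($S{\left(T \right)} = -4 + \frac{2 \cdot 9 \frac{1}{-3 + 9}}{-3} = -4 + 2 \cdot 9 \cdot \frac{1}{6} \left(- \frac{1}{3}\right) = -4 + 3 \left(- \frac{1}{3}\right) = -4 - 1 = -5$)
$S{\left(40 \right)} - 1532 = -5 - 1532 = -1537$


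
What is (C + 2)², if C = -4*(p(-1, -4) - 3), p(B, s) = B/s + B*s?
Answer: 9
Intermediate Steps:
p(B, s) = B*s + B/s (p(B, s) = B/s + B*s = B*s + B/s)
C = -5 (C = -4*((-1*(-4) - 1/(-4)) - 3) = -4*((4 - 1*(-¼)) - 3) = -4*((4 + ¼) - 3) = -4*(17/4 - 3) = -4*5/4 = -5)
(C + 2)² = (-5 + 2)² = (-3)² = 9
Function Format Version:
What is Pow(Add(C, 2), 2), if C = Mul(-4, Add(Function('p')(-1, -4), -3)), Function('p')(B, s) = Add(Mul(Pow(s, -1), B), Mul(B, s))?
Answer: 9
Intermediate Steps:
Function('p')(B, s) = Add(Mul(B, s), Mul(B, Pow(s, -1))) (Function('p')(B, s) = Add(Mul(B, Pow(s, -1)), Mul(B, s)) = Add(Mul(B, s), Mul(B, Pow(s, -1))))
C = -5 (C = Mul(-4, Add(Add(Mul(-1, -4), Mul(-1, Pow(-4, -1))), -3)) = Mul(-4, Add(Add(4, Mul(-1, Rational(-1, 4))), -3)) = Mul(-4, Add(Add(4, Rational(1, 4)), -3)) = Mul(-4, Add(Rational(17, 4), -3)) = Mul(-4, Rational(5, 4)) = -5)
Pow(Add(C, 2), 2) = Pow(Add(-5, 2), 2) = Pow(-3, 2) = 9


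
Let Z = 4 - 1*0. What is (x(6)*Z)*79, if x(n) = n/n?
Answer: 316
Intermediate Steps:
x(n) = 1
Z = 4 (Z = 4 + 0 = 4)
(x(6)*Z)*79 = (1*4)*79 = 4*79 = 316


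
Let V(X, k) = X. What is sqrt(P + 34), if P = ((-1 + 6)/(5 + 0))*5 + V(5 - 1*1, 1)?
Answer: sqrt(43) ≈ 6.5574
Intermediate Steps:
P = 9 (P = ((-1 + 6)/(5 + 0))*5 + (5 - 1*1) = (5/5)*5 + (5 - 1) = (5*(1/5))*5 + 4 = 1*5 + 4 = 5 + 4 = 9)
sqrt(P + 34) = sqrt(9 + 34) = sqrt(43)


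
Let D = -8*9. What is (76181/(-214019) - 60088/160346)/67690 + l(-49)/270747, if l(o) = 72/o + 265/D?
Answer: -2362750281699429361/79244507989297839235320 ≈ -2.9816e-5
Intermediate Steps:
D = -72
l(o) = -265/72 + 72/o (l(o) = 72/o + 265/(-72) = 72/o + 265*(-1/72) = 72/o - 265/72 = -265/72 + 72/o)
(76181/(-214019) - 60088/160346)/67690 + l(-49)/270747 = (76181/(-214019) - 60088/160346)/67690 + (-265/72 + 72/(-49))/270747 = (76181*(-1/214019) - 60088*1/160346)*(1/67690) + (-265/72 + 72*(-1/49))*(1/270747) = (-76181/214019 - 30044/80173)*(1/67690) + (-265/72 - 72/49)*(1/270747) = -12537646149/17158545287*1/67690 - 18169/3528*1/270747 = -1791092307/165923132925290 - 18169/955195416 = -2362750281699429361/79244507989297839235320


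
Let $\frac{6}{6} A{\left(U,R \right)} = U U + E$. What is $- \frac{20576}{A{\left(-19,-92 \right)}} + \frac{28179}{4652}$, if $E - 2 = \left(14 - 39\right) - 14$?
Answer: $- \frac{21647389}{376812} \approx -57.449$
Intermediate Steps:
$E = -37$ ($E = 2 + \left(\left(14 - 39\right) - 14\right) = 2 - 39 = -37$)
$A{\left(U,R \right)} = -37 + U^{2}$ ($A{\left(U,R \right)} = U U - 37 = U^{2} - 37 = -37 + U^{2}$)
$- \frac{20576}{A{\left(-19,-92 \right)}} + \frac{28179}{4652} = - \frac{20576}{-37 + \left(-19\right)^{2}} + \frac{28179}{4652} = - \frac{20576}{-37 + 361} + 28179 \cdot \frac{1}{4652} = - \frac{20576}{324} + \frac{28179}{4652} = \left(-20576\right) \frac{1}{324} + \frac{28179}{4652} = - \frac{5144}{81} + \frac{28179}{4652} = - \frac{21647389}{376812}$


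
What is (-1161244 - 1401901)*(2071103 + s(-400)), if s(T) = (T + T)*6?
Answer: -5296234202935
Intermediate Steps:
s(T) = 12*T (s(T) = (2*T)*6 = 12*T)
(-1161244 - 1401901)*(2071103 + s(-400)) = (-1161244 - 1401901)*(2071103 + 12*(-400)) = -2563145*(2071103 - 4800) = -2563145*2066303 = -5296234202935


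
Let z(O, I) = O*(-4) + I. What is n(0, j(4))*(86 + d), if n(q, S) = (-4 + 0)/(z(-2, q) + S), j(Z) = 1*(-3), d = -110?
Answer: 96/5 ≈ 19.200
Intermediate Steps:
z(O, I) = I - 4*O (z(O, I) = -4*O + I = I - 4*O)
j(Z) = -3
n(q, S) = -4/(8 + S + q) (n(q, S) = (-4 + 0)/((q - 4*(-2)) + S) = -4/((q + 8) + S) = -4/((8 + q) + S) = -4/(8 + S + q))
n(0, j(4))*(86 + d) = (-4/(8 - 3 + 0))*(86 - 110) = -4/5*(-24) = -4*⅕*(-24) = -⅘*(-24) = 96/5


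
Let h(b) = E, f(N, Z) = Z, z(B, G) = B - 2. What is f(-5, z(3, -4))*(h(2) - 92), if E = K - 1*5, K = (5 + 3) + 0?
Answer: -89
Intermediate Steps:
z(B, G) = -2 + B
K = 8 (K = 8 + 0 = 8)
E = 3 (E = 8 - 1*5 = 8 - 5 = 3)
h(b) = 3
f(-5, z(3, -4))*(h(2) - 92) = (-2 + 3)*(3 - 92) = 1*(-89) = -89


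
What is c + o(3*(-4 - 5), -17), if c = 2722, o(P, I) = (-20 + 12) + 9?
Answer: 2723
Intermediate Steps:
o(P, I) = 1 (o(P, I) = -8 + 9 = 1)
c + o(3*(-4 - 5), -17) = 2722 + 1 = 2723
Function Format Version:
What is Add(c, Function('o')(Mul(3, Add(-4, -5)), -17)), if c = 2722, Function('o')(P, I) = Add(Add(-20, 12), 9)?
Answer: 2723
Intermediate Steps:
Function('o')(P, I) = 1 (Function('o')(P, I) = Add(-8, 9) = 1)
Add(c, Function('o')(Mul(3, Add(-4, -5)), -17)) = Add(2722, 1) = 2723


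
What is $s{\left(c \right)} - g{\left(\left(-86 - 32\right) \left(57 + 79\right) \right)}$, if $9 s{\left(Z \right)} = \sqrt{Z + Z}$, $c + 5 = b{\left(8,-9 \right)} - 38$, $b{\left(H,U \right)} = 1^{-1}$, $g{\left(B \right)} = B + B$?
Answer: $32096 + \frac{2 i \sqrt{21}}{9} \approx 32096.0 + 1.0184 i$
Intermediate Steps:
$g{\left(B \right)} = 2 B$
$b{\left(H,U \right)} = 1$
$c = -42$ ($c = -5 + \left(1 - 38\right) = -5 - 37 = -42$)
$s{\left(Z \right)} = \frac{\sqrt{2} \sqrt{Z}}{9}$ ($s{\left(Z \right)} = \frac{\sqrt{Z + Z}}{9} = \frac{\sqrt{2 Z}}{9} = \frac{\sqrt{2} \sqrt{Z}}{9}$)
$s{\left(c \right)} - g{\left(\left(-86 - 32\right) \left(57 + 79\right) \right)} = \frac{\sqrt{2} \sqrt{-42}}{9} - 2 \left(-86 - 32\right) \left(57 + 79\right) = \frac{\sqrt{2} i \sqrt{42}}{9} - 2 \left(\left(-118\right) 136\right) = \frac{2 i \sqrt{21}}{9} - 2 \left(-16048\right) = \frac{2 i \sqrt{21}}{9} - -32096 = \frac{2 i \sqrt{21}}{9} + 32096 = 32096 + \frac{2 i \sqrt{21}}{9}$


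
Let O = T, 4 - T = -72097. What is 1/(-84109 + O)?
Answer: -1/12008 ≈ -8.3278e-5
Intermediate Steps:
T = 72101 (T = 4 - 1*(-72097) = 4 + 72097 = 72101)
O = 72101
1/(-84109 + O) = 1/(-84109 + 72101) = 1/(-12008) = -1/12008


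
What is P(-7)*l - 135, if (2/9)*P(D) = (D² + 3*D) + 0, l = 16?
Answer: 1881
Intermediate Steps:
P(D) = 9*D²/2 + 27*D/2 (P(D) = 9*((D² + 3*D) + 0)/2 = 9*(D² + 3*D)/2 = 9*D²/2 + 27*D/2)
P(-7)*l - 135 = ((9/2)*(-7)*(3 - 7))*16 - 135 = ((9/2)*(-7)*(-4))*16 - 135 = 126*16 - 135 = 2016 - 135 = 1881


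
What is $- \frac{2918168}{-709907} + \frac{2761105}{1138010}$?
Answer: $\frac{96018766053}{14688750274} \approx 6.5369$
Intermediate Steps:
$- \frac{2918168}{-709907} + \frac{2761105}{1138010} = \left(-2918168\right) \left(- \frac{1}{709907}\right) + 2761105 \cdot \frac{1}{1138010} = \frac{265288}{64537} + \frac{552221}{227602} = \frac{96018766053}{14688750274}$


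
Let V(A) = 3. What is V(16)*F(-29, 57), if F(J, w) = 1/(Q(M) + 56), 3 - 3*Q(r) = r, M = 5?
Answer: 9/166 ≈ 0.054217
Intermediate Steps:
Q(r) = 1 - r/3
F(J, w) = 3/166 (F(J, w) = 1/((1 - ⅓*5) + 56) = 1/((1 - 5/3) + 56) = 1/(-⅔ + 56) = 1/(166/3) = 3/166)
V(16)*F(-29, 57) = 3*(3/166) = 9/166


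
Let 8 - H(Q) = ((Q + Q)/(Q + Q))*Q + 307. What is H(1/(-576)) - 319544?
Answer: -184229567/576 ≈ -3.1984e+5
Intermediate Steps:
H(Q) = -299 - Q (H(Q) = 8 - (((Q + Q)/(Q + Q))*Q + 307) = 8 - (((2*Q)/((2*Q)))*Q + 307) = 8 - (((2*Q)*(1/(2*Q)))*Q + 307) = 8 - (1*Q + 307) = 8 - (Q + 307) = 8 - (307 + Q) = 8 + (-307 - Q) = -299 - Q)
H(1/(-576)) - 319544 = (-299 - 1/(-576)) - 319544 = (-299 - 1*(-1/576)) - 319544 = (-299 + 1/576) - 319544 = -172223/576 - 319544 = -184229567/576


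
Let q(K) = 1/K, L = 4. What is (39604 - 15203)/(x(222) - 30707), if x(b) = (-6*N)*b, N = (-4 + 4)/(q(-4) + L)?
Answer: -24401/30707 ≈ -0.79464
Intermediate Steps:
N = 0 (N = (-4 + 4)/(1/(-4) + 4) = 0/(-¼ + 4) = 0/(15/4) = 0*(4/15) = 0)
x(b) = 0 (x(b) = (-6*0)*b = 0*b = 0)
(39604 - 15203)/(x(222) - 30707) = (39604 - 15203)/(0 - 30707) = 24401/(-30707) = 24401*(-1/30707) = -24401/30707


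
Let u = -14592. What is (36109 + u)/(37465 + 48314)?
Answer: 21517/85779 ≈ 0.25084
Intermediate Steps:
(36109 + u)/(37465 + 48314) = (36109 - 14592)/(37465 + 48314) = 21517/85779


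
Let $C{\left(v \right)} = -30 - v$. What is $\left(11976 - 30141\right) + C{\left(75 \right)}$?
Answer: $-18270$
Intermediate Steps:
$\left(11976 - 30141\right) + C{\left(75 \right)} = \left(11976 - 30141\right) - 105 = -18165 - 105 = -18270$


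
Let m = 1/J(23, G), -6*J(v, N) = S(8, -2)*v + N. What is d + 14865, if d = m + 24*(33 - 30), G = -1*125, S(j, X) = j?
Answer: 881277/59 ≈ 14937.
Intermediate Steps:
G = -125
J(v, N) = -4*v/3 - N/6 (J(v, N) = -(8*v + N)/6 = -(N + 8*v)/6 = -4*v/3 - N/6)
m = -6/59 (m = 1/(-4/3*23 - 1/6*(-125)) = 1/(-92/3 + 125/6) = 1/(-59/6) = -6/59 ≈ -0.10169)
d = 4242/59 (d = -6/59 + 24*(33 - 30) = -6/59 + 24*3 = -6/59 + 72 = 4242/59 ≈ 71.898)
d + 14865 = 4242/59 + 14865 = 881277/59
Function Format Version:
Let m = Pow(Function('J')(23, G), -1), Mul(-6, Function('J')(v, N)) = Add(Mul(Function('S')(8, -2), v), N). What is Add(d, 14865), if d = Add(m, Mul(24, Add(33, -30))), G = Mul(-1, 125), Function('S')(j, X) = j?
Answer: Rational(881277, 59) ≈ 14937.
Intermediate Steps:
G = -125
Function('J')(v, N) = Add(Mul(Rational(-4, 3), v), Mul(Rational(-1, 6), N)) (Function('J')(v, N) = Mul(Rational(-1, 6), Add(Mul(8, v), N)) = Mul(Rational(-1, 6), Add(N, Mul(8, v))) = Add(Mul(Rational(-4, 3), v), Mul(Rational(-1, 6), N)))
m = Rational(-6, 59) (m = Pow(Add(Mul(Rational(-4, 3), 23), Mul(Rational(-1, 6), -125)), -1) = Pow(Add(Rational(-92, 3), Rational(125, 6)), -1) = Pow(Rational(-59, 6), -1) = Rational(-6, 59) ≈ -0.10169)
d = Rational(4242, 59) (d = Add(Rational(-6, 59), Mul(24, Add(33, -30))) = Add(Rational(-6, 59), Mul(24, 3)) = Add(Rational(-6, 59), 72) = Rational(4242, 59) ≈ 71.898)
Add(d, 14865) = Add(Rational(4242, 59), 14865) = Rational(881277, 59)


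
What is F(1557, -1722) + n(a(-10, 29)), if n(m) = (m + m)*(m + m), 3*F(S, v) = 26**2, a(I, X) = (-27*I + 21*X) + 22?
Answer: 9742288/3 ≈ 3.2474e+6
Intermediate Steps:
a(I, X) = 22 - 27*I + 21*X
F(S, v) = 676/3 (F(S, v) = (1/3)*26**2 = (1/3)*676 = 676/3)
n(m) = 4*m**2 (n(m) = (2*m)*(2*m) = 4*m**2)
F(1557, -1722) + n(a(-10, 29)) = 676/3 + 4*(22 - 27*(-10) + 21*29)**2 = 676/3 + 4*(22 + 270 + 609)**2 = 676/3 + 4*901**2 = 676/3 + 4*811801 = 676/3 + 3247204 = 9742288/3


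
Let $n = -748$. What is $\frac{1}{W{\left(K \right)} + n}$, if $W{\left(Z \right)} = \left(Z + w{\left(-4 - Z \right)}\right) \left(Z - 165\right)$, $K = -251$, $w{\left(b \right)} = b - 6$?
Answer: $\frac{1}{3412} \approx 0.00029308$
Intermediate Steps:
$w{\left(b \right)} = -6 + b$
$W{\left(Z \right)} = 1650 - 10 Z$ ($W{\left(Z \right)} = \left(Z - \left(10 + Z\right)\right) \left(Z - 165\right) = \left(Z - \left(10 + Z\right)\right) \left(-165 + Z\right) = - 10 \left(-165 + Z\right) = 1650 - 10 Z$)
$\frac{1}{W{\left(K \right)} + n} = \frac{1}{\left(1650 - -2510\right) - 748} = \frac{1}{\left(1650 + 2510\right) - 748} = \frac{1}{4160 - 748} = \frac{1}{3412}$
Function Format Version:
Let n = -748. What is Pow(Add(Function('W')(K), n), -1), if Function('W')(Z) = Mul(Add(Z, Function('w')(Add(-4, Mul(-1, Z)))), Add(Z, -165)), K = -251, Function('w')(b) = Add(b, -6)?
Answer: Rational(1, 3412) ≈ 0.00029308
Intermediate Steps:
Function('w')(b) = Add(-6, b)
Function('W')(Z) = Add(1650, Mul(-10, Z)) (Function('W')(Z) = Mul(Add(Z, Add(-6, Add(-4, Mul(-1, Z)))), Add(Z, -165)) = Mul(Add(Z, Add(-10, Mul(-1, Z))), Add(-165, Z)) = Mul(-10, Add(-165, Z)) = Add(1650, Mul(-10, Z)))
Pow(Add(Function('W')(K), n), -1) = Pow(Add(Add(1650, Mul(-10, -251)), -748), -1) = Pow(Add(Add(1650, 2510), -748), -1) = Pow(Add(4160, -748), -1) = Pow(3412, -1) = Rational(1, 3412)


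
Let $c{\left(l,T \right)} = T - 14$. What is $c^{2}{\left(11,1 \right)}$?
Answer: $169$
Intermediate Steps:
$c{\left(l,T \right)} = -14 + T$
$c^{2}{\left(11,1 \right)} = \left(-14 + 1\right)^{2} = \left(-13\right)^{2} = 169$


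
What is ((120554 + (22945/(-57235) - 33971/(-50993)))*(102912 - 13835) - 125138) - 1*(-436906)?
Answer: 6268491149034682366/583716871 ≈ 1.0739e+10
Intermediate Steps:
((120554 + (22945/(-57235) - 33971/(-50993)))*(102912 - 13835) - 125138) - 1*(-436906) = ((120554 + (22945*(-1/57235) - 33971*(-1/50993)))*89077 - 125138) + 436906 = ((120554 + (-4589/11447 + 33971/50993))*89077 - 125138) + 436906 = ((120554 + 154859160/583716871)*89077 - 125138) + 436906 = ((70369558525694/583716871)*89077 - 125138) + 436906 = (6268309164793244438/583716871 - 125138) + 436906 = 6268236119631441240/583716871 + 436906 = 6268491149034682366/583716871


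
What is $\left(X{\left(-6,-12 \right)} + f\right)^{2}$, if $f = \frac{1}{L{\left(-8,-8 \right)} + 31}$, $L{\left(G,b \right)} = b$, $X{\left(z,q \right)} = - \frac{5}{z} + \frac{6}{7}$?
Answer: $\frac{2805625}{933156} \approx 3.0066$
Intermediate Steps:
$X{\left(z,q \right)} = \frac{6}{7} - \frac{5}{z}$ ($X{\left(z,q \right)} = - \frac{5}{z} + 6 \cdot \frac{1}{7} = - \frac{5}{z} + \frac{6}{7} = \frac{6}{7} - \frac{5}{z}$)
$f = \frac{1}{23}$ ($f = \frac{1}{-8 + 31} = \frac{1}{23} \approx 0.043478$)
$\left(X{\left(-6,-12 \right)} + f\right)^{2} = \left(\left(\frac{6}{7} - \frac{5}{-6}\right) + \frac{1}{23}\right)^{2} = \left(\left(\frac{6}{7} - - \frac{5}{6}\right) + \frac{1}{23}\right)^{2} = \left(\left(\frac{6}{7} + \frac{5}{6}\right) + \frac{1}{23}\right)^{2} = \left(\frac{71}{42} + \frac{1}{23}\right)^{2} = \left(\frac{1675}{966}\right)^{2} = \frac{2805625}{933156}$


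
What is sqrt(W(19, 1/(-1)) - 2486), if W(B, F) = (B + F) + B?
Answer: I*sqrt(2449) ≈ 49.487*I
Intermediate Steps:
W(B, F) = F + 2*B
sqrt(W(19, 1/(-1)) - 2486) = sqrt((1/(-1) + 2*19) - 2486) = sqrt((-1 + 38) - 2486) = sqrt(37 - 2486) = sqrt(-2449) = I*sqrt(2449)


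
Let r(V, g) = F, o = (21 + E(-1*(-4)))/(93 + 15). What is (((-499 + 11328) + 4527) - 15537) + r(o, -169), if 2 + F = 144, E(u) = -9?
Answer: -39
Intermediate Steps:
F = 142 (F = -2 + 144 = 142)
o = ⅑ (o = (21 - 9)/(93 + 15) = 12/108 = 12*(1/108) = ⅑ ≈ 0.11111)
r(V, g) = 142
(((-499 + 11328) + 4527) - 15537) + r(o, -169) = (((-499 + 11328) + 4527) - 15537) + 142 = ((10829 + 4527) - 15537) + 142 = (15356 - 15537) + 142 = -181 + 142 = -39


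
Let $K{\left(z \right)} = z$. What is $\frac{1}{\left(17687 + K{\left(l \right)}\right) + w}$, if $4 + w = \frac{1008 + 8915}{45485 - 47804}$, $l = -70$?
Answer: $\frac{2319}{40834624} \approx 5.679 \cdot 10^{-5}$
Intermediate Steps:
$w = - \frac{19199}{2319}$ ($w = -4 + \frac{1008 + 8915}{45485 - 47804} = -4 + \frac{9923}{-2319} = -4 + 9923 \left(- \frac{1}{2319}\right) = -4 - \frac{9923}{2319} = - \frac{19199}{2319} \approx -8.279$)
$\frac{1}{\left(17687 + K{\left(l \right)}\right) + w} = \frac{1}{\left(17687 - 70\right) - \frac{19199}{2319}} = \frac{1}{17617 - \frac{19199}{2319}} = \frac{1}{\frac{40834624}{2319}} = \frac{2319}{40834624}$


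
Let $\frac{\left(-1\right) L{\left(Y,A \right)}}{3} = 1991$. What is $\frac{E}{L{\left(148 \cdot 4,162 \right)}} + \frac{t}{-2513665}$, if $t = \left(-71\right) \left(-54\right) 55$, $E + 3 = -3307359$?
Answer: $\frac{50377821668}{90994673} \approx 553.63$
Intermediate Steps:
$E = -3307362$ ($E = -3 - 3307359 = -3307362$)
$t = 210870$ ($t = 3834 \cdot 55 = 210870$)
$L{\left(Y,A \right)} = -5973$ ($L{\left(Y,A \right)} = \left(-3\right) 1991 = -5973$)
$\frac{E}{L{\left(148 \cdot 4,162 \right)}} + \frac{t}{-2513665} = - \frac{3307362}{-5973} + \frac{210870}{-2513665} = \left(-3307362\right) \left(- \frac{1}{5973}\right) + 210870 \left(- \frac{1}{2513665}\right) = \frac{1102454}{1991} - \frac{3834}{45703} = \frac{50377821668}{90994673}$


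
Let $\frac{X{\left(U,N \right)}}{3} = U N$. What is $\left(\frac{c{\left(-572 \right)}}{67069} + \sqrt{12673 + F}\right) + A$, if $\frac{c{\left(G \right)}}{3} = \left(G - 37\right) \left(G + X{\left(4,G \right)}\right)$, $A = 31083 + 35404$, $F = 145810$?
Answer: $\frac{4472802175}{67069} + \sqrt{158483} \approx 67088.0$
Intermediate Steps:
$A = 66487$
$X{\left(U,N \right)} = 3 N U$ ($X{\left(U,N \right)} = 3 U N = 3 N U$)
$c{\left(G \right)} = 39 G \left(-37 + G\right)$ ($c{\left(G \right)} = 3 \left(G - 37\right) \left(G + 3 G 4\right) = 3 \left(-37 + G\right) \left(G + 12 G\right) = 3 \left(-37 + G\right) 13 G = 3 \cdot 13 G \left(-37 + G\right) = 39 G \left(-37 + G\right)$)
$\left(\frac{c{\left(-572 \right)}}{67069} + \sqrt{12673 + F}\right) + A = \left(\frac{39 \left(-572\right) \left(-37 - 572\right)}{67069} + \sqrt{12673 + 145810}\right) + 66487 = \left(39 \left(-572\right) \left(-609\right) \frac{1}{67069} + \sqrt{158483}\right) + 66487 = \left(13585572 \cdot \frac{1}{67069} + \sqrt{158483}\right) + 66487 = \left(\frac{13585572}{67069} + \sqrt{158483}\right) + 66487 = \frac{4472802175}{67069} + \sqrt{158483}$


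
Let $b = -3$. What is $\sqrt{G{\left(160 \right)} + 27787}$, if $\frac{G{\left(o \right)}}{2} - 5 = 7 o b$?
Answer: $\sqrt{21077} \approx 145.18$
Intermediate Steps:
$G{\left(o \right)} = 10 - 42 o$ ($G{\left(o \right)} = 10 + 2 \cdot 7 o \left(-3\right) = 10 + 2 \left(- 21 o\right) = 10 - 42 o$)
$\sqrt{G{\left(160 \right)} + 27787} = \sqrt{\left(10 - 6720\right) + 27787} = \sqrt{-6710 + 27787} = \sqrt{21077}$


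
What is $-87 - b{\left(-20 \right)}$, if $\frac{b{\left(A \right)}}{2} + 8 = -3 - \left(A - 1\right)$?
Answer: $-107$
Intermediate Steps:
$b{\left(A \right)} = -20 - 2 A$ ($b{\left(A \right)} = -16 + 2 \left(-3 - \left(A - 1\right)\right) = -16 + 2 \left(-3 - \left(-1 + A\right)\right) = -16 + 2 \left(-2 - A\right) = -16 - \left(4 + 2 A\right) = -20 - 2 A$)
$-87 - b{\left(-20 \right)} = -87 - \left(-20 - -40\right) = -87 - \left(-20 + 40\right) = -87 - 20 = -107$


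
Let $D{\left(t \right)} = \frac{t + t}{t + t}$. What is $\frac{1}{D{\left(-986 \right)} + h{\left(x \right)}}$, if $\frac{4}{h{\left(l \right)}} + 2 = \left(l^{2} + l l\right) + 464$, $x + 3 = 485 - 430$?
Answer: $\frac{2935}{2937} \approx 0.99932$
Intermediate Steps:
$x = 52$ ($x = -3 + \left(485 - 430\right) = -3 + 55 = 52$)
$D{\left(t \right)} = 1$ ($D{\left(t \right)} = \frac{2 t}{2 t} = 2 t \frac{1}{2 t} = 1$)
$h{\left(l \right)} = \frac{4}{462 + 2 l^{2}}$ ($h{\left(l \right)} = \frac{4}{-2 + \left(\left(l^{2} + l l\right) + 464\right)} = \frac{4}{-2 + \left(\left(l^{2} + l^{2}\right) + 464\right)} = \frac{4}{-2 + \left(2 l^{2} + 464\right)} = \frac{4}{-2 + \left(464 + 2 l^{2}\right)} = \frac{4}{462 + 2 l^{2}}$)
$\frac{1}{D{\left(-986 \right)} + h{\left(x \right)}} = \frac{1}{1 + \frac{2}{231 + 52^{2}}} = \frac{1}{1 + \frac{2}{231 + 2704}} = \frac{1}{1 + \frac{2}{2935}} = \frac{1}{\frac{2937}{2935}} = \frac{2935}{2937}$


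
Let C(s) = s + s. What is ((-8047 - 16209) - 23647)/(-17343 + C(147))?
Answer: 47903/17049 ≈ 2.8097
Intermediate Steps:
C(s) = 2*s
((-8047 - 16209) - 23647)/(-17343 + C(147)) = ((-8047 - 16209) - 23647)/(-17343 + 2*147) = (-24256 - 23647)/(-17343 + 294) = -47903/(-17049) = -47903*(-1/17049) = 47903/17049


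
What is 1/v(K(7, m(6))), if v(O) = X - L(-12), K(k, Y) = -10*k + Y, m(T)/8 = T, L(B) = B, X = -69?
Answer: -1/57 ≈ -0.017544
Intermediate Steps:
m(T) = 8*T
K(k, Y) = Y - 10*k
v(O) = -57 (v(O) = -69 - 1*(-12) = -69 + 12 = -57)
1/v(K(7, m(6))) = 1/(-57) = -1/57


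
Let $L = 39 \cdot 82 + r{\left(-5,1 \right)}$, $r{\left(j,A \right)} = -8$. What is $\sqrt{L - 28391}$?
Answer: $i \sqrt{25201} \approx 158.75 i$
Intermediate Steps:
$L = 3190$ ($L = 39 \cdot 82 - 8 = 3198 - 8 = 3190$)
$\sqrt{L - 28391} = \sqrt{3190 - 28391} = \sqrt{-25201} = i \sqrt{25201}$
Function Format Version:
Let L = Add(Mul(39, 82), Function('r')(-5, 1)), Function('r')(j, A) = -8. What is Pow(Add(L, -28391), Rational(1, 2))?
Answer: Mul(I, Pow(25201, Rational(1, 2))) ≈ Mul(158.75, I)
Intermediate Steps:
L = 3190 (L = Add(Mul(39, 82), -8) = Add(3198, -8) = 3190)
Pow(Add(L, -28391), Rational(1, 2)) = Pow(Add(3190, -28391), Rational(1, 2)) = Pow(-25201, Rational(1, 2)) = Mul(I, Pow(25201, Rational(1, 2)))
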